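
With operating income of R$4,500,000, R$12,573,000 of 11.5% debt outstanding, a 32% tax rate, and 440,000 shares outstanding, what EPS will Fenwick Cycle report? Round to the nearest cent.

Interest = R$1,445,895.00, so EBT = R$4,500,000 − R$1,445,895.00 = R$3,054,105.00.
After tax at 32%: net income = R$3,054,105.00 × 0.68 = R$2,076,791.40.
EPS = R$2,076,791.40 ÷ 440,000 = R$4.72.

R$4.72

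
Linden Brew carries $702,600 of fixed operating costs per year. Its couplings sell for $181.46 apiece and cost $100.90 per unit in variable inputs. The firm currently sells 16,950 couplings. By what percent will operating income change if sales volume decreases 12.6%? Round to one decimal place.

-26.0%

Contribution at this volume is 16,950 × $80.56 = $1,365,492.00.
EBIT = $1,365,492.00 − $702,600 = $662,892.00.
DOL = contribution ÷ EBIT = $1,365,492.00 ÷ $662,892.00 = 2.0599.
Operating income changes by 2.0599 × -12.6% = -26.0%.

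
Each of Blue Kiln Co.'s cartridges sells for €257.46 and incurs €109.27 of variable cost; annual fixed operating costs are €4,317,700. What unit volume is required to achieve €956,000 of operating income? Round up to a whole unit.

35,588 cartridges

Each unit contributes €257.46 − €109.27 = €148.19.
Required volume = (fixed costs + target profit) ÷ CM = (€4,317,700 + €956,000) ÷ €148.19 = 35,587.42, so 35,588 cartridges.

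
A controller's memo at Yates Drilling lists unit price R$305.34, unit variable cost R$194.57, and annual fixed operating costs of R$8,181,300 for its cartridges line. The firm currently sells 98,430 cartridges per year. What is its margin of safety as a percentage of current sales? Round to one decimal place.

25.0%

Contribution margin per unit = R$305.34 − R$194.57 = R$110.77. Break-even units = R$8,181,300 ÷ R$110.77 = 73,858.45; break-even revenue = 73,858.45 × R$305.34 = R$22,551,937.73.
Actual sales revenue = 98,430 × R$305.34 = R$30,054,616.20.
Margin of safety = (R$30,054,616.20 − R$22,551,937.73) ÷ R$30,054,616.20 = 25.0%.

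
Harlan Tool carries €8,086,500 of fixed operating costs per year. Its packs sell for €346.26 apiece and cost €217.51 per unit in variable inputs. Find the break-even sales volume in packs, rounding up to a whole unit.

Contribution margin per unit = €346.26 − €217.51 = €128.75.
Break-even Q = €8,086,500 / €128.75 = 62,807.77 → 62,808 packs.

62,808 packs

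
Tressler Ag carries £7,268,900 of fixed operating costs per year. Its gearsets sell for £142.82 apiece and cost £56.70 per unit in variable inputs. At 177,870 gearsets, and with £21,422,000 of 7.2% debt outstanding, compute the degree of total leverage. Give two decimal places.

2.35

Contribution at this volume is 177,870 × £86.12 = £15,318,164.40.
EBIT = £15,318,164.40 − £7,268,900 = £8,049,264.40. Interest = £1,542,384.00.
DOL = £15,318,164.40 ÷ £8,049,264.40 = 1.9031; DFL = £8,049,264.40 ÷ £6,506,880.40 = 1.2370.
Combined leverage = 1.9031 × 1.2370 = 2.3541.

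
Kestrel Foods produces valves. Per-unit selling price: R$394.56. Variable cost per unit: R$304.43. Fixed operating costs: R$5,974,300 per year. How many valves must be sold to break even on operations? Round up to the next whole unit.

Unit CM = price − variable cost = R$394.56 − R$304.43 = R$90.13.
Units to break even: R$5,974,300 ÷ R$90.13 = 66,285.37, rounded up to 66,286.

66,286 valves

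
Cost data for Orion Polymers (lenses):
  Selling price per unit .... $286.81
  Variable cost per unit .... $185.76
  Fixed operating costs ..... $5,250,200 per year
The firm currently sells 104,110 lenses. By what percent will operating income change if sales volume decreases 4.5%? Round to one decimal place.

-9.0%

Contribution at this volume is 104,110 × $101.05 = $10,520,315.50.
Subtracting fixed costs: EBIT = $10,520,315.50 − $5,250,200 = $5,270,115.50.
Degree of operating leverage = $10,520,315.50 / $5,270,115.50 = 1.9962.
Operating income changes by 1.9962 × -4.5% = -9.0%.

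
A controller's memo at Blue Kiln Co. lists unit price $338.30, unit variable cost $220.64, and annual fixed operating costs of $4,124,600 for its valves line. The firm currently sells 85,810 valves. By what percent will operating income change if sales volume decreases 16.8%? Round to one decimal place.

-28.4%

Total contribution margin = 85,810 × $117.66 = $10,096,404.60.
Subtracting fixed costs: EBIT = $10,096,404.60 − $4,124,600 = $5,971,804.60.
DOL = contribution ÷ EBIT = $10,096,404.60 ÷ $5,971,804.60 = 1.6907.
Operating income changes by 1.6907 × -16.8% = -28.4%.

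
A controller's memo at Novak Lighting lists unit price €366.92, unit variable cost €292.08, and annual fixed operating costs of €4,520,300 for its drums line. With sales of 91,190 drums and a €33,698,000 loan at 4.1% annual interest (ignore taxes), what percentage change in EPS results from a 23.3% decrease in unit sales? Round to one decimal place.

Total contribution margin = 91,190 × €74.84 = €6,824,659.60.
Operating income = contribution − fixed costs = €6,824,659.60 − €4,520,300 = €2,304,359.60.
After interest of €1,381,618.00, pre-tax earnings = €922,741.60.
DCL = total CM / (EBIT − I) = €6,824,659.60 / €922,741.60 = 7.3961.
EPS therefore changes by 7.3961 × (-23.3%) = -172.3%.

-172.3%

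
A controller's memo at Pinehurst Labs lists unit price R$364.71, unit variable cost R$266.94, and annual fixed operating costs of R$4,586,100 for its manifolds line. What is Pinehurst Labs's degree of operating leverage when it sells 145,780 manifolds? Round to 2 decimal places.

At 145,780 units, contribution = 145,780 × R$97.77 = R$14,252,910.60.
Subtracting fixed costs: EBIT = R$14,252,910.60 − R$4,586,100 = R$9,666,810.60.
Degree of operating leverage = R$14,252,910.60 / R$9,666,810.60 = 1.4744.

1.47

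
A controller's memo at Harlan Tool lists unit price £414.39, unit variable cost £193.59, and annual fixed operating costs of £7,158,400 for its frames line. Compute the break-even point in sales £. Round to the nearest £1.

£13,434,644

Contribution margin per unit = £414.39 − £193.59 = £220.80, a CM ratio of £220.80 ÷ £414.39 = 0.5328.
Break-even revenue = fixed costs × price ÷ CM = £7,158,400 × £414.39 ÷ £220.80 = £13,434,644.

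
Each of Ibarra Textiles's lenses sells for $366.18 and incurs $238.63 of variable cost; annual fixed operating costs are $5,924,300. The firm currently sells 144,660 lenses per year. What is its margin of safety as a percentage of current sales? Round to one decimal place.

Contribution margin per unit = $366.18 − $238.63 = $127.55. Break-even units = $5,924,300 ÷ $127.55 = 46,446.88; break-even revenue = 46,446.88 × $366.18 = $17,007,919.83.
Actual sales revenue = 144,660 × $366.18 = $52,971,598.80.
Margin of safety = ($52,971,598.80 − $17,007,919.83) ÷ $52,971,598.80 = 67.9%.

67.9%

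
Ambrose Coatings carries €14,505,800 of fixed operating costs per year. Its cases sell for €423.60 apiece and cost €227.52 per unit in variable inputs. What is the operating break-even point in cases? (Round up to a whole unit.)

73,979 cases

Unit CM = price − variable cost = €423.60 − €227.52 = €196.08.
Break-even Q = €14,505,800 / €196.08 = 73,978.99 → 73,979 cases.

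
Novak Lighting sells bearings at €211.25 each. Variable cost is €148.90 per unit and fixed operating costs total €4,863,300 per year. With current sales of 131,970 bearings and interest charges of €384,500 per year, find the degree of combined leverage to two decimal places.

2.76

Contribution at this volume is 131,970 × €62.35 = €8,228,329.50.
EBIT = €8,228,329.50 − €4,863,300 = €3,365,029.50. Interest = €384,500.00.
DOL = €8,228,329.50 ÷ €3,365,029.50 = 2.4452; DFL = €3,365,029.50 ÷ €2,980,529.50 = 1.1290.
Combined leverage = 2.4452 × 1.1290 = 2.7606.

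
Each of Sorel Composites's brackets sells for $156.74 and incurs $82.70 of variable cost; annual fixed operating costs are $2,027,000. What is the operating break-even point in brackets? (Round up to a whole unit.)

Each unit contributes $156.74 − $82.70 = $74.04.
Break-even Q = $2,027,000 / $74.04 = 27,377.09 → 27,378 brackets.

27,378 brackets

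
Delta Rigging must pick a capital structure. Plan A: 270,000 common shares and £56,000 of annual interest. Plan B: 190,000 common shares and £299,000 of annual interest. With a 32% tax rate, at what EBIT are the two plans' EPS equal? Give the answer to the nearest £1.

At indifference, (EBIT − 56,000)(1 − t)/270,000 = (EBIT − 299,000)(1 − t)/190,000.
The (1 − t) factor cancels: (EBIT − 56,000) × 190,000 = (EBIT − 299,000) × 270,000.
Solving, EBIT = (299,000·270,000 − 56,000·190,000) / (270,000 − 190,000) = 70,090,000,000 / 80,000 = 876,125.00.

£876,125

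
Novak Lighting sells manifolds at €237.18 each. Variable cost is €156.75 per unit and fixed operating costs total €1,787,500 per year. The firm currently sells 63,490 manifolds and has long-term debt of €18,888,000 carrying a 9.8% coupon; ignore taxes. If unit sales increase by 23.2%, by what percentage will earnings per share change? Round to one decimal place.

+80.7%

Contribution at this volume is 63,490 × €80.43 = €5,106,500.70.
EBIT = €5,106,500.70 − €1,787,500 = €3,319,000.70.
After interest of €1,851,024.00, pre-tax earnings = €1,467,976.70.
Degree of combined leverage = contribution ÷ (EBIT − I) = €5,106,500.70 ÷ €1,467,976.70 = 3.4786.
EPS therefore changes by 3.4786 × (+23.2%) = +80.7%.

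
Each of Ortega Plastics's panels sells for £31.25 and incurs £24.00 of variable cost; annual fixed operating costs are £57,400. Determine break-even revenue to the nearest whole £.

£247,414

CM per unit = £31.25 − £24.00 = £7.25; CM ratio = £7.25 / £31.25 = 0.2320.
Break-even revenue = fixed costs × price ÷ CM = £57,400 × £31.25 ÷ £7.25 = £247,414.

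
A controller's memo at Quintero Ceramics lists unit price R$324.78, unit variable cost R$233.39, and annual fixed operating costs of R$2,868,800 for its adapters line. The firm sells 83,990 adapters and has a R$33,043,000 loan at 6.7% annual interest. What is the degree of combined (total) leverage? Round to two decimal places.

Total contribution margin = 83,990 × R$91.39 = R$7,675,846.10.
Subtracting fixed costs: EBIT = R$7,675,846.10 − R$2,868,800 = R$4,807,046.10. Interest = R$2,213,881.00.
DOL = R$7,675,846.10 ÷ R$4,807,046.10 = 1.5968; DFL = R$4,807,046.10 ÷ R$2,593,165.10 = 1.8537.
Combined leverage = 1.5968 × 1.8537 = 2.9600.

2.96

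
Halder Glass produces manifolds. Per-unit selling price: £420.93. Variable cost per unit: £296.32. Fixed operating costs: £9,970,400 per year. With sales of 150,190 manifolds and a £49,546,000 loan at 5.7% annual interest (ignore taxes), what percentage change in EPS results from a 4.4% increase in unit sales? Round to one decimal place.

At 150,190 units, contribution = 150,190 × £124.61 = £18,715,175.90.
Operating income = contribution − fixed costs = £18,715,175.90 − £9,970,400 = £8,744,775.90.
Interest = £2,824,122.00, so EBIT − I = £5,920,653.90.
Degree of combined leverage = contribution ÷ (EBIT − I) = £18,715,175.90 ÷ £5,920,653.90 = 3.1610.
%ΔEPS = DCL × %ΔSales = 3.1610 × +4.4% = +13.9%.

+13.9%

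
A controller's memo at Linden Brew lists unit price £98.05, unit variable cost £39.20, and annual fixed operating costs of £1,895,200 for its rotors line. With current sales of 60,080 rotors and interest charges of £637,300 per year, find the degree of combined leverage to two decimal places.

Contribution at this volume is 60,080 × £58.85 = £3,535,708.00.
Subtracting fixed costs: EBIT = £3,535,708.00 − £1,895,200 = £1,640,508.00. Interest = £637,300.00, so EBIT − I = £1,003,208.00.
Degree of total leverage = total CM / (EBIT − interest) = £3,535,708.00 / £1,003,208.00 = 3.5244.

3.52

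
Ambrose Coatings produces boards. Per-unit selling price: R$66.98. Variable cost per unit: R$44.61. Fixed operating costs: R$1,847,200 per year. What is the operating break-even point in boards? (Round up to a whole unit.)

82,575 boards

Unit CM = price − variable cost = R$66.98 − R$44.61 = R$22.37.
Break-even volume = fixed costs ÷ CM per unit = R$1,847,200 ÷ R$22.37 = 82,574.88, so 82,575 boards.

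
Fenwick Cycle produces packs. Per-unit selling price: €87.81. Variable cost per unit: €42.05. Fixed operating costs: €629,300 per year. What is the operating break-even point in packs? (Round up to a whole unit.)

13,753 packs

Unit CM = price − variable cost = €87.81 − €42.05 = €45.76.
Units to break even: €629,300 ÷ €45.76 = 13,752.19, rounded up to 13,753.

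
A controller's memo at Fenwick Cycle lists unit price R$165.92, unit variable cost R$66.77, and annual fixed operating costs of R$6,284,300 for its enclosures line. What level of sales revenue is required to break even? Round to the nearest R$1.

Contribution margin per unit = R$165.92 − R$66.77 = R$99.15, a CM ratio of R$99.15 ÷ R$165.92 = 0.5976.
Break-even sales = FC ÷ CM ratio = R$6,284,300 × R$165.92 / R$99.15 = R$10,516,299.

R$10,516,299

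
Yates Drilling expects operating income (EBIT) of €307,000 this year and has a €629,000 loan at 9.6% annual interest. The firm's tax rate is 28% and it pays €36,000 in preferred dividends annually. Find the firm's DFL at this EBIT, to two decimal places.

Annual interest charges come to €60,384.00.
Preferred dividends grossed up pre-tax: €36,000 / (1 − 0.28) = €50,000.00.
DFL = EBIT ÷ [EBIT − I − D_p/(1−t)] = €307,000 ÷ [€307,000 − €60,384.00 − €50,000.00] = €307,000 ÷ €196,616.00 = 1.5614.

1.56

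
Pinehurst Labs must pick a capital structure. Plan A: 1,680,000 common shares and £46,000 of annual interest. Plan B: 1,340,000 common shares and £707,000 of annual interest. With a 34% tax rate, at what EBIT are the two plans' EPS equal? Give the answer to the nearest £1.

£3,312,118

At indifference, (EBIT − 46,000)(1 − t)/1,680,000 = (EBIT − 707,000)(1 − t)/1,340,000.
The (1 − t) factor cancels: (EBIT − 46,000) × 1,340,000 = (EBIT − 707,000) × 1,680,000.
Solving, EBIT = (707,000·1,680,000 − 46,000·1,340,000) / (1,680,000 − 1,340,000) = 1,126,120,000,000 / 340,000 = 3,312,117.65.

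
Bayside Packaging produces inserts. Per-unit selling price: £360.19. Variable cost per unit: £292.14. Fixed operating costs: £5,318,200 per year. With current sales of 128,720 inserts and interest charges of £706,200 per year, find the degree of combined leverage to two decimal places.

3.20

Contribution at this volume is 128,720 × £68.05 = £8,759,396.00.
Operating income = contribution − fixed costs = £8,759,396.00 − £5,318,200 = £3,441,196.00. Interest = £706,200.00, so EBIT − I = £2,734,996.00.
Degree of total leverage = total CM / (EBIT − interest) = £8,759,396.00 / £2,734,996.00 = 3.2027.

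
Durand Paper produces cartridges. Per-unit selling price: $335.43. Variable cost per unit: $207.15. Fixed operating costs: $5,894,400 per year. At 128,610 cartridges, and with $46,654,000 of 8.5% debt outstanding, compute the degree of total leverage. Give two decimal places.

2.49

At 128,610 units, contribution = 128,610 × $128.28 = $16,498,090.80.
Subtracting fixed costs: EBIT = $16,498,090.80 − $5,894,400 = $10,603,690.80. Interest = $3,965,590.00.
DOL = $16,498,090.80 ÷ $10,603,690.80 = 1.5559; DFL = $10,603,690.80 ÷ $6,638,100.80 = 1.5974.
Combined leverage = 1.5559 × 1.5974 = 2.4854.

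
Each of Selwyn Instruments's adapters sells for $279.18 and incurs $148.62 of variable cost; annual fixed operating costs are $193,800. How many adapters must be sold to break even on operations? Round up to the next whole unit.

1,485 adapters

Contribution margin per unit = $279.18 − $148.62 = $130.56.
Break-even volume = fixed costs ÷ CM per unit = $193,800 ÷ $130.56 = 1,484.38, so 1,485 adapters.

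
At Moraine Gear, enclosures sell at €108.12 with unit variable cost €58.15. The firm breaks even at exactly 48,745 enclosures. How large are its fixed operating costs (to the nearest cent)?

€2,435,787.65

Contribution margin per unit = €108.12 − €58.15 = €49.97.
Since BE = FC / CM, FC = 48,745 × €49.97 = €2,435,787.65.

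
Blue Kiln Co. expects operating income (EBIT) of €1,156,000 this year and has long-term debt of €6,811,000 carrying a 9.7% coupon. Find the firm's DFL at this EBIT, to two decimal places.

Annual interest charges come to €660,667.00.
DFL = EBIT ÷ (EBIT − I) = €1,156,000 ÷ (€1,156,000 − €660,667.00) = €1,156,000 ÷ €495,333.00 = 2.3338.

2.33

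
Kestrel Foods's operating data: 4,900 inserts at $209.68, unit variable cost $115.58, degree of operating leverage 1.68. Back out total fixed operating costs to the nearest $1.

At 4,900 units, contribution = 4,900 × $94.10 = $461,090.00.
DOL = contribution / EBIT, so EBIT = $461,090.00 / 1.68 = $274,458.33.
Fixed costs = CM − EBIT = $461,090.00 − $274,458.33 = $186,632.

$186,632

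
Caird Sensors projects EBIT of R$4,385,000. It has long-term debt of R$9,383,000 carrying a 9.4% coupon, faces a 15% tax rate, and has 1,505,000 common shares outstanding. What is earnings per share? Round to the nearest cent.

R$1.98

Pre-tax income = R$4,385,000 − R$882,002.00 = R$3,502,998.00.
Net income = R$3,502,998.00 × (1 − 0.15) = R$2,977,548.30.
Per share: R$2,977,548.30 / 1,505,000 shares = R$1.98.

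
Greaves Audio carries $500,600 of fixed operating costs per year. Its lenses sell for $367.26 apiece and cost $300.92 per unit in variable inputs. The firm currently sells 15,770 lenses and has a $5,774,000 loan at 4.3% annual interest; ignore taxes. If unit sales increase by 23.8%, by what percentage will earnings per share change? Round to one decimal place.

+83.8%

Total contribution margin = 15,770 × $66.34 = $1,046,181.80.
EBIT = $1,046,181.80 − $500,600 = $545,581.80.
After interest of $248,282.00, pre-tax earnings = $297,299.80.
DCL = total CM / (EBIT − I) = $1,046,181.80 / $297,299.80 = 3.5189.
%ΔEPS = DCL × %ΔSales = 3.5189 × +23.8% = +83.8%.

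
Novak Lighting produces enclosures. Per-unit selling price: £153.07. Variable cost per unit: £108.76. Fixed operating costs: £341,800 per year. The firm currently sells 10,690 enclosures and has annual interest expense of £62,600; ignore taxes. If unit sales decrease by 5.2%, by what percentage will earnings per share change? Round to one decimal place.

-35.6%

Total contribution margin = 10,690 × £44.31 = £473,673.90.
EBIT = £473,673.90 − £341,800 = £131,873.90.
After interest of £62,600.00, pre-tax earnings = £69,273.90.
DCL = total CM / (EBIT − I) = £473,673.90 / £69,273.90 = 6.8377.
EPS therefore changes by 6.8377 × (-5.2%) = -35.6%.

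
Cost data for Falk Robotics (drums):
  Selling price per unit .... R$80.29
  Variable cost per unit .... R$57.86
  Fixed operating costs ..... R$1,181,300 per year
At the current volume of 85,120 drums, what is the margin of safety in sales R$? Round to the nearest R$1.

Unit CM = price − variable cost = R$80.29 − R$57.86 = R$22.43. Break-even units = R$1,181,300 ÷ R$22.43 = 52,666.07; break-even revenue = 52,666.07 × R$80.29 = R$4,228,558.94.
Actual sales revenue = 85,120 × R$80.29 = R$6,834,284.80.
Margin of safety = R$6,834,284.80 − R$4,228,558.94 = R$2,605,726.

R$2,605,726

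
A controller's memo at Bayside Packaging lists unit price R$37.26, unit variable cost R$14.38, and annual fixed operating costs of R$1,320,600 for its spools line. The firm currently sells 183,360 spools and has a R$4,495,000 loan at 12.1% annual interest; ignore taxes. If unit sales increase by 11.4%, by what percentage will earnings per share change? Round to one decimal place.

+20.5%

Contribution at this volume is 183,360 × R$22.88 = R$4,195,276.80.
Subtracting fixed costs: EBIT = R$4,195,276.80 − R$1,320,600 = R$2,874,676.80.
After interest of R$543,895.00, pre-tax earnings = R$2,330,781.80.
DCL = total CM / (EBIT − I) = R$4,195,276.80 / R$2,330,781.80 = 1.7999.
%ΔEPS = DCL × %ΔSales = 1.7999 × +11.4% = +20.5%.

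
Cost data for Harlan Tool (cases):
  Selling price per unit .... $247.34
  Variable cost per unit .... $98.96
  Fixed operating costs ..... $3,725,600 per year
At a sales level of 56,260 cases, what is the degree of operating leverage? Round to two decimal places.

Total contribution margin = 56,260 × $148.38 = $8,347,858.80.
EBIT = $8,347,858.80 − $3,725,600 = $4,622,258.80.
So DOL = total CM / EBIT = $8,347,858.80 / $4,622,258.80 = 1.8060.

1.81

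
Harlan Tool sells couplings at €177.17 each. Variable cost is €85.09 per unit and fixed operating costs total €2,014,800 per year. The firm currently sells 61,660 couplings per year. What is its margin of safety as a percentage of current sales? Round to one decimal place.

Contribution margin per unit = €177.17 − €85.09 = €92.08. Break-even units = €2,014,800 ÷ €92.08 = 21,880.97; break-even revenue = 21,880.97 × €177.17 = €3,876,652.00.
Current sales = 61,660 × €177.17 = €10,924,302.20.
Margin of safety = (€10,924,302.20 − €3,876,652.00) ÷ €10,924,302.20 = 64.5%.

64.5%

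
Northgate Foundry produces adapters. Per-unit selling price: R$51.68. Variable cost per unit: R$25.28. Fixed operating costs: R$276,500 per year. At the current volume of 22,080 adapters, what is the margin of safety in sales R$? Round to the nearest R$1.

R$599,825

Contribution margin per unit = R$51.68 − R$25.28 = R$26.40. Break-even units = R$276,500 ÷ R$26.40 = 10,473.48; break-even revenue = 10,473.48 × R$51.68 = R$541,269.70.
Current sales = 22,080 × R$51.68 = R$1,141,094.40.
Margin of safety = R$1,141,094.40 − R$541,269.70 = R$599,825.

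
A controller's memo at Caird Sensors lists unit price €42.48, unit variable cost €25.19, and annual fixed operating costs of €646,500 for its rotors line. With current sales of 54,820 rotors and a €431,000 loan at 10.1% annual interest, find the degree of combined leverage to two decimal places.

Contribution at this volume is 54,820 × €17.29 = €947,837.80.
EBIT = €947,837.80 − €646,500 = €301,337.80. Interest = €43,531.00.
DOL = €947,837.80 ÷ €301,337.80 = 3.1454; DFL = €301,337.80 ÷ €257,806.80 = 1.1689.
Combined leverage = 3.1454 × 1.1689 = 3.6767.

3.68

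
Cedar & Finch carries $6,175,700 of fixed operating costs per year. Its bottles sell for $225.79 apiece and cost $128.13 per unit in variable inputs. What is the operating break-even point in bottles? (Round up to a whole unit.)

63,237 bottles

Contribution margin per unit = $225.79 − $128.13 = $97.66.
Break-even Q = $6,175,700 / $97.66 = 63,236.74 → 63,237 bottles.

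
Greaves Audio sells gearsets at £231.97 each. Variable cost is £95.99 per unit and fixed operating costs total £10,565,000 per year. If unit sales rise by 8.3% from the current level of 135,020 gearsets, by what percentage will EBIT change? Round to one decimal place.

Total contribution margin = 135,020 × £135.98 = £18,360,019.60.
Subtracting fixed costs: EBIT = £18,360,019.60 − £10,565,000 = £7,795,019.60.
So DOL = total CM / EBIT = £18,360,019.60 / £7,795,019.60 = 2.3554.
Operating income changes by 2.3554 × +8.3% = +19.5%.

+19.5%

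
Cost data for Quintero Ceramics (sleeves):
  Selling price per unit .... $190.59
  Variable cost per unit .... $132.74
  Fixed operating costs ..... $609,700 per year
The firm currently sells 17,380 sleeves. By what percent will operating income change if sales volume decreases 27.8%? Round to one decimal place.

-70.6%

Contribution at this volume is 17,380 × $57.85 = $1,005,433.00.
Operating income = contribution − fixed costs = $1,005,433.00 − $609,700 = $395,733.00.
So DOL = total CM / EBIT = $1,005,433.00 / $395,733.00 = 2.5407.
%ΔEBIT = DOL × %ΔSales = 2.5407 × -27.8% = -70.6%.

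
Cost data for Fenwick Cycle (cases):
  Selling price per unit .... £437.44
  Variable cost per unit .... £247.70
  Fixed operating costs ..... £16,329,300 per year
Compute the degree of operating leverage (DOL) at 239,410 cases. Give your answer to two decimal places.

Contribution at this volume is 239,410 × £189.74 = £45,425,653.40.
EBIT = £45,425,653.40 − £16,329,300 = £29,096,353.40.
Degree of operating leverage = £45,425,653.40 / £29,096,353.40 = 1.5612.

1.56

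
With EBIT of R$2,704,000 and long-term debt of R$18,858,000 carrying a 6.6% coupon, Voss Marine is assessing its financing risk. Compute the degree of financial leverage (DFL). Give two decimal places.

1.85

Annual interest charges come to R$1,244,628.00.
Degree of financial leverage = EBIT / (EBIT − interest) = R$2,704,000 / R$1,459,372.00 = 1.8529.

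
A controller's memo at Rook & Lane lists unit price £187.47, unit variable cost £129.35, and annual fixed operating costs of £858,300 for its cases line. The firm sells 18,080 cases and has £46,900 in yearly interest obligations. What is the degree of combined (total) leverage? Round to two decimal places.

7.22

Contribution at this volume is 18,080 × £58.12 = £1,050,809.60.
EBIT = £1,050,809.60 − £858,300 = £192,509.60. Interest = £46,900.00, so EBIT − I = £145,609.60.
Degree of total leverage = total CM / (EBIT − interest) = £1,050,809.60 / £145,609.60 = 7.2166.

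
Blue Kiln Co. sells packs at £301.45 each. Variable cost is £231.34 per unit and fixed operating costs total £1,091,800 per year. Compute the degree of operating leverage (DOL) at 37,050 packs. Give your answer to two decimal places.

Total contribution margin = 37,050 × £70.11 = £2,597,575.50.
Subtracting fixed costs: EBIT = £2,597,575.50 − £1,091,800 = £1,505,775.50.
DOL = contribution ÷ EBIT = £2,597,575.50 ÷ £1,505,775.50 = 1.7251.

1.73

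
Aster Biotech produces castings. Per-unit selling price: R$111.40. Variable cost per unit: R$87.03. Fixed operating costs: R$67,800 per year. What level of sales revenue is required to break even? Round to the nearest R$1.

Contribution margin per unit = R$111.40 − R$87.03 = R$24.37, a CM ratio of R$24.37 ÷ R$111.40 = 0.2188.
Break-even sales = FC ÷ CM ratio = R$67,800 × R$111.40 / R$24.37 = R$309,927.

R$309,927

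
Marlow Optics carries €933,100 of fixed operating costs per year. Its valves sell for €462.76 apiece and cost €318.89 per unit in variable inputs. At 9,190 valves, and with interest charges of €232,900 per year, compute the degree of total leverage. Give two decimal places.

8.47

At 9,190 units, contribution = 9,190 × €143.87 = €1,322,165.30.
Operating income = contribution − fixed costs = €1,322,165.30 − €933,100 = €389,065.30. Interest = €232,900.00, so EBIT − I = €156,165.30.
Degree of total leverage = total CM / (EBIT − interest) = €1,322,165.30 / €156,165.30 = 8.4664.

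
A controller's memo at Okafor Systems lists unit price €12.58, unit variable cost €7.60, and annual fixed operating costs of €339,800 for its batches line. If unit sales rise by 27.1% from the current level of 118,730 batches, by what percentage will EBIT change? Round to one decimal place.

Total contribution margin = 118,730 × €4.98 = €591,275.40.
Subtracting fixed costs: EBIT = €591,275.40 − €339,800 = €251,475.40.
So DOL = total CM / EBIT = €591,275.40 / €251,475.40 = 2.3512.
%ΔEBIT = DOL × %ΔSales = 2.3512 × +27.1% = +63.7%.

+63.7%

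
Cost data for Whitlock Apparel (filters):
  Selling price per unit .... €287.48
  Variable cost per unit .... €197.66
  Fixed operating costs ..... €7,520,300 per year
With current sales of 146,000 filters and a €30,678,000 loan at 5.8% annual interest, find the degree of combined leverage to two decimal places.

Contribution at this volume is 146,000 × €89.82 = €13,113,720.00.
Subtracting fixed costs: EBIT = €13,113,720.00 − €7,520,300 = €5,593,420.00. Interest = €1,779,324.00, so EBIT − I = €3,814,096.00.
Degree of total leverage = total CM / (EBIT − interest) = €13,113,720.00 / €3,814,096.00 = 3.4382.

3.44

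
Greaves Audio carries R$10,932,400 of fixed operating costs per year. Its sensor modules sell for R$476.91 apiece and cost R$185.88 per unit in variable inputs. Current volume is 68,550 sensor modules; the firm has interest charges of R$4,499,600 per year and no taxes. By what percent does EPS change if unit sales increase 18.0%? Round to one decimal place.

Total contribution margin = 68,550 × R$291.03 = R$19,950,106.50.
Operating income = contribution − fixed costs = R$19,950,106.50 − R$10,932,400 = R$9,017,706.50.
Interest = R$4,499,600.00, so EBIT − I = R$4,518,106.50.
DCL = total CM / (EBIT − I) = R$19,950,106.50 / R$4,518,106.50 = 4.4156.
%ΔEPS = DCL × %ΔSales = 4.4156 × +18.0% = +79.5%.

+79.5%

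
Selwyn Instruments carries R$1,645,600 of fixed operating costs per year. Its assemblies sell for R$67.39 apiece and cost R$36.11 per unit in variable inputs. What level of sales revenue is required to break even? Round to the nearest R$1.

CM per unit = R$67.39 − R$36.11 = R$31.28; CM ratio = R$31.28 / R$67.39 = 0.4642.
Break-even sales = FC ÷ CM ratio = R$1,645,600 × R$67.39 / R$31.28 = R$3,545,300.

R$3,545,300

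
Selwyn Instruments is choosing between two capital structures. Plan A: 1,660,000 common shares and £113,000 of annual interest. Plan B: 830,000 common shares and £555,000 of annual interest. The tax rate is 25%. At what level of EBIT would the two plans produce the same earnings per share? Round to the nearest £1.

£997,000

At indifference, (EBIT − 113,000)(1 − t)/1,660,000 = (EBIT − 555,000)(1 − t)/830,000.
Cancelling (1 − t) and cross-multiplying: 830,000·(EBIT − 113,000) = 1,660,000·(EBIT − 555,000).
EBIT × (1,660,000 − 830,000) = 555,000 × 1,660,000 − 113,000 × 830,000 = 827,510,000,000, so EBIT = 827,510,000,000 ÷ 830,000 = 997,000.00.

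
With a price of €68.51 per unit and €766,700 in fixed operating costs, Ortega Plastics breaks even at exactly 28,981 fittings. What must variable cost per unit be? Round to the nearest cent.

€42.05

At break-even, FC = Q × (P − VC), so P − VC = €766,700 ÷ 28,981 = €26.4553.
Variable cost per unit = €68.51 − €26.4553 = €42.05.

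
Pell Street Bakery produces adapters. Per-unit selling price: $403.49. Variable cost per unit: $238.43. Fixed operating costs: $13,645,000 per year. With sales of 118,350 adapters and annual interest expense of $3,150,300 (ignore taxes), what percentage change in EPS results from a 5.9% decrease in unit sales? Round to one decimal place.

Total contribution margin = 118,350 × $165.06 = $19,534,851.00.
Operating income = contribution − fixed costs = $19,534,851.00 − $13,645,000 = $5,889,851.00.
Interest = $3,150,300.00, so EBIT − I = $2,739,551.00.
Degree of combined leverage = contribution ÷ (EBIT − I) = $19,534,851.00 ÷ $2,739,551.00 = 7.1307.
EPS therefore changes by 7.1307 × (-5.9%) = -42.1%.

-42.1%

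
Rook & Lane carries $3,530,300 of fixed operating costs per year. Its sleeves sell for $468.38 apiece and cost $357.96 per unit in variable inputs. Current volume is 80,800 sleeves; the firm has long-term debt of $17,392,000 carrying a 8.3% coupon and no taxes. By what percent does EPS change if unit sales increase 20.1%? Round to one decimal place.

+45.4%

Contribution at this volume is 80,800 × $110.42 = $8,921,936.00.
Operating income = contribution − fixed costs = $8,921,936.00 − $3,530,300 = $5,391,636.00.
After interest of $1,443,536.00, pre-tax earnings = $3,948,100.00.
DCL = total CM / (EBIT − I) = $8,921,936.00 / $3,948,100.00 = 2.2598.
%ΔEPS = DCL × %ΔSales = 2.2598 × +20.1% = +45.4%.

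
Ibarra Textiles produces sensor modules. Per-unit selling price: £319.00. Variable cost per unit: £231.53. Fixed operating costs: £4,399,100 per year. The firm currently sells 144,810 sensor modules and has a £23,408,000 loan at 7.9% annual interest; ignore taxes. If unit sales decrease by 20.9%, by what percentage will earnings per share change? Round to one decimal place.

Contribution at this volume is 144,810 × £87.47 = £12,666,530.70.
EBIT = £12,666,530.70 − £4,399,100 = £8,267,430.70.
After interest of £1,849,232.00, pre-tax earnings = £6,418,198.70.
DCL = total CM / (EBIT − I) = £12,666,530.70 / £6,418,198.70 = 1.9735.
%ΔEPS = DCL × %ΔSales = 1.9735 × -20.9% = -41.2%.

-41.2%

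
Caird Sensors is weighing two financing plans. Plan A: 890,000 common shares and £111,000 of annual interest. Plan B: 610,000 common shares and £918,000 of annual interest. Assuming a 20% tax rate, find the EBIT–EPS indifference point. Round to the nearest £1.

Set EPS_A = EPS_B: (EBIT − £111,000)(1 − 0.20) ÷ 890,000 = (EBIT − £918,000)(1 − 0.20) ÷ 610,000.
The (1 − t) factor cancels: (EBIT − 111,000) × 610,000 = (EBIT − 918,000) × 890,000.
EBIT × (890,000 − 610,000) = 918,000 × 890,000 − 111,000 × 610,000 = 749,310,000,000, so EBIT = 749,310,000,000 ÷ 280,000 = 2,676,107.14.

£2,676,107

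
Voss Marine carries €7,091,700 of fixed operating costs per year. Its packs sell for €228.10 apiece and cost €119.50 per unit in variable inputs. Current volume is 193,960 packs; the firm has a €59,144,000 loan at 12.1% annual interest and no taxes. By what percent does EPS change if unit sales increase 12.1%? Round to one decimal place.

At 193,960 units, contribution = 193,960 × €108.60 = €21,064,056.00.
EBIT = €21,064,056.00 − €7,091,700 = €13,972,356.00.
Interest = €7,156,424.00, so EBIT − I = €6,815,932.00.
Degree of combined leverage = contribution ÷ (EBIT − I) = €21,064,056.00 ÷ €6,815,932.00 = 3.0904.
%ΔEPS = DCL × %ΔSales = 3.0904 × +12.1% = +37.4%.

+37.4%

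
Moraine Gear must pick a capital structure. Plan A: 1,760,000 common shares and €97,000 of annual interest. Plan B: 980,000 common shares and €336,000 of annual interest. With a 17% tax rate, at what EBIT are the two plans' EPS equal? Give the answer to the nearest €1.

At indifference, (EBIT − 97,000)(1 − t)/1,760,000 = (EBIT − 336,000)(1 − t)/980,000.
Cancelling (1 − t) and cross-multiplying: 980,000·(EBIT − 97,000) = 1,760,000·(EBIT − 336,000).
EBIT × (1,760,000 − 980,000) = 336,000 × 1,760,000 − 97,000 × 980,000 = 496,300,000,000, so EBIT = 496,300,000,000 ÷ 780,000 = 636,282.05.

€636,282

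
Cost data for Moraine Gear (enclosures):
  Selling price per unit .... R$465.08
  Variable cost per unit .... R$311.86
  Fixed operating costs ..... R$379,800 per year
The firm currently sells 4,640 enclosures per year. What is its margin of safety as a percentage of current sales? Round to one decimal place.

Contribution margin per unit = R$465.08 − R$311.86 = R$153.22. Break-even units = R$379,800 ÷ R$153.22 = 2,478.79; break-even revenue = 2,478.79 × R$465.08 = R$1,152,835.03.
Actual sales revenue = 4,640 × R$465.08 = R$2,157,971.20.
Margin of safety = (R$2,157,971.20 − R$1,152,835.03) ÷ R$2,157,971.20 = 46.6%.

46.6%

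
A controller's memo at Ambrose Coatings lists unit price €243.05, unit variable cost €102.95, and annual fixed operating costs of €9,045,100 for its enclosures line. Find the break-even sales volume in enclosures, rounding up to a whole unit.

64,562 enclosures

Each unit contributes €243.05 − €102.95 = €140.10.
Break-even volume = fixed costs ÷ CM per unit = €9,045,100 ÷ €140.10 = 64,561.74, so 64,562 enclosures.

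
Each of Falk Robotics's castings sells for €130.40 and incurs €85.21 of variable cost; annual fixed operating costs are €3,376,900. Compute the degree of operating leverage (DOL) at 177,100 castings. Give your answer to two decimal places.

At 177,100 units, contribution = 177,100 × €45.19 = €8,003,149.00.
EBIT = €8,003,149.00 − €3,376,900 = €4,626,249.00.
DOL = contribution ÷ EBIT = €8,003,149.00 ÷ €4,626,249.00 = 1.7299.

1.73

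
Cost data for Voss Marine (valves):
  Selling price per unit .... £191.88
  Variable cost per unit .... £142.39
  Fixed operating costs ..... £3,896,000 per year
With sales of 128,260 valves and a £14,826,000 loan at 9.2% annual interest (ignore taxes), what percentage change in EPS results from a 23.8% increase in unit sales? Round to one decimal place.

Contribution at this volume is 128,260 × £49.49 = £6,347,587.40.
Subtracting fixed costs: EBIT = £6,347,587.40 − £3,896,000 = £2,451,587.40.
After interest of £1,363,992.00, pre-tax earnings = £1,087,595.40.
Degree of combined leverage = contribution ÷ (EBIT − I) = £6,347,587.40 ÷ £1,087,595.40 = 5.8363.
%ΔEPS = DCL × %ΔSales = 5.8363 × +23.8% = +138.9%.

+138.9%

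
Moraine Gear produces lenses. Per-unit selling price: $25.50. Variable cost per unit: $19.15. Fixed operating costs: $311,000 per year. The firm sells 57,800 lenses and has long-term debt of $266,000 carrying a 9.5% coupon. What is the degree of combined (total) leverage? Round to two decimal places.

11.93

At 57,800 units, contribution = 57,800 × $6.35 = $367,030.00.
Subtracting fixed costs: EBIT = $367,030.00 − $311,000 = $56,030.00. Interest = $25,270.00, so EBIT − I = $30,760.00.
Degree of total leverage = total CM / (EBIT − interest) = $367,030.00 / $30,760.00 = 11.9321.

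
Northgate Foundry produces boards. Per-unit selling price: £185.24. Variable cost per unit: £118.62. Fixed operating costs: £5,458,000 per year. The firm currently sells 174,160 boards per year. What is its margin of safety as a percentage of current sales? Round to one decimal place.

53.0%

Each unit contributes £185.24 − £118.62 = £66.62. Break-even units = £5,458,000 ÷ £66.62 = 81,927.35; break-even revenue = 81,927.35 × £185.24 = £15,176,222.16.
Actual sales revenue = 174,160 × £185.24 = £32,261,398.40.
Margin of safety = (£32,261,398.40 − £15,176,222.16) ÷ £32,261,398.40 = 53.0%.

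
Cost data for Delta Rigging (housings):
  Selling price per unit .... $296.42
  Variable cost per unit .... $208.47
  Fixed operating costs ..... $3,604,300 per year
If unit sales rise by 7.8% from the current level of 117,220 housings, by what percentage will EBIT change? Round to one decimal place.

+12.0%

Contribution at this volume is 117,220 × $87.95 = $10,309,499.00.
Subtracting fixed costs: EBIT = $10,309,499.00 − $3,604,300 = $6,705,199.00.
Degree of operating leverage = $10,309,499.00 / $6,705,199.00 = 1.5375.
Operating income changes by 1.5375 × +7.8% = +12.0%.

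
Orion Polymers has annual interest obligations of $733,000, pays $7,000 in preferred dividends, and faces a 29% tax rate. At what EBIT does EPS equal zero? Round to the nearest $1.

$742,859

Preferred dividends are paid after tax, so their pre-tax equivalent is $7,000 ÷ (1 − 0.29) = $9,859.15.
Financial break-even EBIT = interest + D_p ÷ (1 − t) = $733,000 + $9,859.15 = $742,859.15.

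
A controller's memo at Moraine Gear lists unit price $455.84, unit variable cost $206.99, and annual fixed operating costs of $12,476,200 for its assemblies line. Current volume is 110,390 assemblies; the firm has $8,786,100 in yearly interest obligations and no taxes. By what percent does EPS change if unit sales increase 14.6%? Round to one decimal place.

Contribution at this volume is 110,390 × $248.85 = $27,470,551.50.
Subtracting fixed costs: EBIT = $27,470,551.50 − $12,476,200 = $14,994,351.50.
After interest of $8,786,100.00, pre-tax earnings = $6,208,251.50.
Degree of combined leverage = contribution ÷ (EBIT − I) = $27,470,551.50 ÷ $6,208,251.50 = 4.4248.
EPS therefore changes by 4.4248 × (+14.6%) = +64.6%.

+64.6%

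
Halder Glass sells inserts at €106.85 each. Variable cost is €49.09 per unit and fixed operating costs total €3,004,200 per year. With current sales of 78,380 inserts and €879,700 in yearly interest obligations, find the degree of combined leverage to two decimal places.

Contribution at this volume is 78,380 × €57.76 = €4,527,228.80.
Operating income = contribution − fixed costs = €4,527,228.80 − €3,004,200 = €1,523,028.80. Interest = €879,700.00, so EBIT − I = €643,328.80.
Degree of total leverage = total CM / (EBIT − interest) = €4,527,228.80 / €643,328.80 = 7.0372.

7.04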